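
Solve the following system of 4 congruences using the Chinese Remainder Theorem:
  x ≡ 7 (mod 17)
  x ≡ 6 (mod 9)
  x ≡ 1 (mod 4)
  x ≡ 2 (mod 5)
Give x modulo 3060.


Product of moduli M = 17 · 9 · 4 · 5 = 3060.
Merge one congruence at a time:
  Start: x ≡ 7 (mod 17).
  Combine with x ≡ 6 (mod 9); new modulus lcm = 153.
    Write x = 7 + 17·t and substitute into x ≡ 6 (mod 9): 17·t ≡ 6 − 7 = -1 (mod 9).
    Reduce coefficients mod 9: 8·t ≡ 8 (mod 9).
    The inverse of 8 mod 9 is 8 (since 8·8 = 64 = 7·9 + 1), so t ≡ 8·8 = 64 ≡ 1 (mod 9).
    Then x = 7 + 17·1 = 24, valid modulo lcm(17, 9) = 153: x ≡ 24 (mod 153).
  Combine with x ≡ 1 (mod 4); new modulus lcm = 612.
    Write x = 24 + 153·t and substitute into x ≡ 1 (mod 4): 153·t ≡ 1 − 24 = -23 (mod 4).
    Reduce coefficients mod 4: 1·t ≡ 1 (mod 4).
    So t ≡ 1 (mod 4).
    Then x = 24 + 153·1 = 177, valid modulo lcm(153, 4) = 612: x ≡ 177 (mod 612).
  Combine with x ≡ 2 (mod 5); new modulus lcm = 3060.
    Write x = 177 + 612·t and substitute into x ≡ 2 (mod 5): 612·t ≡ 2 − 177 = -175 (mod 5).
    Reduce coefficients mod 5: 2·t ≡ 0 (mod 5).
    The inverse of 2 mod 5 is 3 (since 2·3 = 6 = 1·5 + 1), so t ≡ 3·0 = 0 ≡ 0 (mod 5).
    Then x = 177 + 612·0 = 177, valid modulo lcm(612, 5) = 3060: x ≡ 177 (mod 3060).
Verify against each original: 177 mod 17 = 7, 177 mod 9 = 6, 177 mod 4 = 1, 177 mod 5 = 2.

x ≡ 177 (mod 3060).


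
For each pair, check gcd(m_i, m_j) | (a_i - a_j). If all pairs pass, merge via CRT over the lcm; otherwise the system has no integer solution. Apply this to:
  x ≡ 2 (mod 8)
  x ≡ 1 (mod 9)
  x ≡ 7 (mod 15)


Moduli 8, 9, 15 are not pairwise coprime, so CRT works modulo lcm(m_i) when all pairwise compatibility conditions hold.
Pairwise compatibility: gcd(m_i, m_j) must divide a_i - a_j for every pair.
Merge one congruence at a time:
  Start: x ≡ 2 (mod 8).
  Combine with x ≡ 1 (mod 9): gcd(8, 9) = 1; 1 - 2 = -1, which IS divisible by 1, so compatible.
    Write x = 2 + 8·t and substitute into x ≡ 1 (mod 9): 8·t ≡ 1 − 2 = -1 (mod 9).
    Reduce coefficients mod 9: 8·t ≡ 8 (mod 9).
    The inverse of 8 mod 9 is 8 (since 8·8 = 64 = 7·9 + 1), so t ≡ 8·8 = 64 ≡ 1 (mod 9).
    Then x = 2 + 8·1 = 10, valid modulo lcm(8, 9) = 72: x ≡ 10 (mod 72).
  Combine with x ≡ 7 (mod 15): gcd(72, 15) = 3; 7 - 10 = -3, which IS divisible by 3, so compatible.
    Write x = 10 + 72·t and substitute into x ≡ 7 (mod 15): 72·t ≡ 7 − 10 = -3 (mod 15).
    Divide the congruence (and modulus) by g = 3: 24·t ≡ -1 (mod 5).
    Reduce coefficients mod 5: 4·t ≡ 4 (mod 5).
    The inverse of 4 mod 5 is 4 (since 4·4 = 16 = 3·5 + 1), so t ≡ 4·4 = 16 ≡ 1 (mod 5).
    Then x = 10 + 72·1 = 82, valid modulo lcm(72, 15) = 360: x ≡ 82 (mod 360).
Verify: 82 mod 8 = 2, 82 mod 9 = 1, 82 mod 15 = 7.

x ≡ 82 (mod 360).


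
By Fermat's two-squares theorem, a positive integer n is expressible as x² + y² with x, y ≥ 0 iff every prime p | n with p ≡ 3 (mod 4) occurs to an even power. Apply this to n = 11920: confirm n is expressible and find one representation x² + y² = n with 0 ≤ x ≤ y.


Step 1: Factor n = 11920 = 2^4 · 5 · 149.
Step 2: Check the mod-4 condition on each prime factor: 2 = 2 (special); 5 ≡ 1 (mod 4), exponent 1; 149 ≡ 1 (mod 4), exponent 1.
All primes ≡ 3 (mod 4) appear to even exponent (or don't appear), so by the two-squares theorem n IS expressible as a sum of two squares.
Step 3: Build a representation. Group n = k² · m with k = 4 and m = 5 · 149 = 745 (a product of primes ≡ 1 (mod 4)); a representation of m scales to one of n via (k·x)² + (k·y)² = k²(x² + y²). Each prime p ≡ 1 (mod 4) is itself a sum of two squares; find a² by testing p − a² for a perfect square:
  5: 5 − 1² = 4 = 2² ⇒ 5 = 1² + 2².
  149: 149 − 1² = 148, 149 − 2² = 145, 149 − 3² = 140, 149 − 4² = 133, 149 − 5² = 124, 149 − 6² = 113, 149 − 7² = 100 = 10² ⇒ 149 = 7² + 10².
  Combine using the Brahmagupta–Fibonacci identity (a² + b²)(c² + d²) = (ac − bd)² + (ad + bc)² = (ac + bd)² + (ad − bc)²:
  5 · 149 = 745: from (1² + 2²)(7² + 10²), take (1·7 − 2·10, 1·10 + 2·7) = (7 − 20, 10 + 14) = (-13, 24); dropping signs (only squares matter) gives (13, 24); check 13² + 24² = 169 + 576 = 745 ✓.
  Scale by k = 4: (4·13, 4·24) = (52, 96).
Step 4: Order so x ≤ y and verify: 52² + 96² = 2704 + 9216 = 11920 = n. ✓

n = 11920 = 52² + 96² (one valid representation with x ≤ y).


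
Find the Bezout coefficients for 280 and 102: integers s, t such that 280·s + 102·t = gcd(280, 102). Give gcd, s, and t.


Euclidean algorithm on (280, 102) — divide until remainder is 0:
  280 = 2 · 102 + 76
  102 = 1 · 76 + 26
  76 = 2 · 26 + 24
  26 = 1 · 24 + 2
  24 = 12 · 2 + 0
gcd(280, 102) = 2.
Track Bezout coefficients alongside the remainders: start with r₀ = 280 = a·1 + b·0 (s = 1, t = 0) and r₁ = 102 = a·0 + b·1 (s = 0, t = 1); each new remainder r_{k+1} = r_{k-1} − q_k·r_k inherits s_{k+1} = s_{k-1} − q_k·s_k, t_{k+1} = t_{k-1} − q_k·t_k, so r_k = a·s_k + b·t_k at every step:
  q = 2: r = 76, s = 1 − 2·0 = 1, t = 0 − 2·1 = -2  (check: 280·1 + 102·(-2) = 76)
  q = 1: r = 26, s = 0 − 1·1 = -1, t = 1 − 1·(-2) = 3  (check: 280·(-1) + 102·3 = 26)
  q = 2: r = 24, s = 1 − 2·(-1) = 3, t = -2 − 2·3 = -8  (check: 280·3 + 102·(-8) = 24)
  q = 1: r = 2, s = -1 − 1·3 = -4, t = 3 − 1·(-8) = 11  (check: 280·(-4) + 102·11 = 2)
The row with r = 2 (the gcd) gives the Bezout coefficients s = -4, t = 11.
Result: 280 · (-4) + 102 · (11) = 2.

gcd(280, 102) = 2; s = -4, t = 11 (check: 280·(-4) + 102·11 = 2).


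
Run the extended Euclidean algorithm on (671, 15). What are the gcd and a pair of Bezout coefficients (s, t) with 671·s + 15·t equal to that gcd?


Euclidean algorithm on (671, 15) — divide until remainder is 0:
  671 = 44 · 15 + 11
  15 = 1 · 11 + 4
  11 = 2 · 4 + 3
  4 = 1 · 3 + 1
  3 = 3 · 1 + 0
gcd(671, 15) = 1.
Track Bezout coefficients alongside the remainders: start with r₀ = 671 = a·1 + b·0 (s = 1, t = 0) and r₁ = 15 = a·0 + b·1 (s = 0, t = 1); each new remainder r_{k+1} = r_{k-1} − q_k·r_k inherits s_{k+1} = s_{k-1} − q_k·s_k, t_{k+1} = t_{k-1} − q_k·t_k, so r_k = a·s_k + b·t_k at every step:
  q = 44: r = 11, s = 1 − 44·0 = 1, t = 0 − 44·1 = -44  (check: 671·1 + 15·(-44) = 11)
  q = 1: r = 4, s = 0 − 1·1 = -1, t = 1 − 1·(-44) = 45  (check: 671·(-1) + 15·45 = 4)
  q = 2: r = 3, s = 1 − 2·(-1) = 3, t = -44 − 2·45 = -134  (check: 671·3 + 15·(-134) = 3)
  q = 1: r = 1, s = -1 − 1·3 = -4, t = 45 − 1·(-134) = 179  (check: 671·(-4) + 15·179 = 1)
The row with r = 1 (the gcd) gives the Bezout coefficients s = -4, t = 179.
Result: 671 · (-4) + 15 · (179) = 1.

gcd(671, 15) = 1; s = -4, t = 179 (check: 671·(-4) + 15·179 = 1).


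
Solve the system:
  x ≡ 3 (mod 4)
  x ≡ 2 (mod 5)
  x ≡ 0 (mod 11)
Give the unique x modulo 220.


Moduli 4, 5, 11 are pairwise coprime; by CRT there is a unique solution modulo M = 4 · 5 · 11 = 220.
Solve pairwise, accumulating the modulus:
  Start with x ≡ 3 (mod 4).
  Combine with x ≡ 2 (mod 5): since gcd(4, 5) = 1, we get a unique residue mod 20.
    Write x = 3 + 4·t and substitute into x ≡ 2 (mod 5): 4·t ≡ 2 − 3 = -1 (mod 5).
    Reduce coefficients mod 5: 4·t ≡ 4 (mod 5).
    The inverse of 4 mod 5 is 4 (since 4·4 = 16 = 3·5 + 1), so t ≡ 4·4 = 16 ≡ 1 (mod 5).
    Then x = 3 + 4·1 = 7, valid modulo lcm(4, 5) = 20: x ≡ 7 (mod 20).
  Combine with x ≡ 0 (mod 11): since gcd(20, 11) = 1, we get a unique residue mod 220.
    Write x = 7 + 20·t and substitute into x ≡ 0 (mod 11): 20·t ≡ 0 − 7 = -7 (mod 11).
    Reduce coefficients mod 11: 9·t ≡ 4 (mod 11).
    The inverse of 9 mod 11 is 5 (since 9·5 = 45 = 4·11 + 1), so t ≡ 5·4 = 20 ≡ 9 (mod 11).
    Then x = 7 + 20·9 = 187, valid modulo lcm(20, 11) = 220: x ≡ 187 (mod 220).
Verify: 187 mod 4 = 3 ✓, 187 mod 5 = 2 ✓, 187 mod 11 = 0 ✓.

x ≡ 187 (mod 220).


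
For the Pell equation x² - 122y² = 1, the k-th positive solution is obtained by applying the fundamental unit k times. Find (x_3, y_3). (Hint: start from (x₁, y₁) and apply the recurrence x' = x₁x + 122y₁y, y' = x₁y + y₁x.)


Step 1: Find the fundamental solution (x₁, y₁) of x² - 122y² = 1.
  Expand √122 as a continued fraction. a₀ = ⌊√122⌋ = 11; iterate m_{k+1} = d_k·a_k − m_k, d_{k+1} = (122 − m_{k+1}²)/d_k, a_{k+1} = ⌊(a₀ + m_{k+1})/d_{k+1}⌋ (starting m₀ = 0, d₀ = 1), with convergents p_k = a_k·p_{k-1} + p_{k-2}, q_k = a_k·q_{k-1} + q_{k-2} (p₋₁ = 1, q₋₁ = 0):
  k = 0: a₀ = 11; p₀/q₀ = 11/1; p₀² − 122·q₀² = 121 − 122 = -1.
  k = 1: m = 11, d = 1, a = ⌊(11 + 11)/1⌋ = 22; p/q = (22·11 + 1)/(22·1 + 0) = 243/22; p² − 122·q² = 59049 − 59048 = 1.
  The first convergent with p² − 122·q² = 1 gives the fundamental solution (x₁, y₁) = (243, 22).
Step 2: Apply the recurrence (x_{n+1}, y_{n+1}) = (x₁x_n + 122y₁y_n, x₁y_n + y₁x_n) repeatedly.
  From (x_1, y_1) = (243, 22): x_2 = 243·243 + 122·22·22 = 118097; y_2 = 243·22 + 22·243 = 10692.
  From (x_2, y_2) = (118097, 10692): x_3 = 243·118097 + 122·22·10692 = 57394899; y_3 = 243·10692 + 22·118097 = 5196290.
Step 3: Verify x_3² - 122·y_3² = 3294174431220201 - 3294174431220200 = 1 (should be 1). ✓

(x_1, y_1) = (243, 22); (x_3, y_3) = (57394899, 5196290).


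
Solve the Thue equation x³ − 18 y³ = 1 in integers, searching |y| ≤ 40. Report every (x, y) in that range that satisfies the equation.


The equation is x³ - 18y³ = 1. For fixed y, x³ = 18·y³ + 1, so a solution requires the RHS to be a perfect cube.
Strategy: iterate y from -40 to 40, compute RHS = 18·y³ + 1, and check whether it is a (positive or negative) perfect cube.
Check small values of y:
  y = 0: RHS = 1 = (1)³ ⇒ x = 1 works.
  y = 1: RHS = 19 is not a perfect cube.
  y = -1: RHS = -17 is not a perfect cube.
  y = 2: RHS = 145 is not a perfect cube.
  y = -2: RHS = -143 is not a perfect cube.
  y = 3: RHS = 487 is not a perfect cube.
  y = -3: RHS = -485 is not a perfect cube.
Continuing the search up to |y| = 40 finds no further solutions beyond those listed.
Collected solutions: (1, 0).

Solutions (with |y| ≤ 40): (1, 0).


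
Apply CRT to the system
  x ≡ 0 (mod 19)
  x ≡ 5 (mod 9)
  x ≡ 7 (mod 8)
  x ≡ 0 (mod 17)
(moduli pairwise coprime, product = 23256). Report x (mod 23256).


Product of moduli M = 19 · 9 · 8 · 17 = 23256.
Merge one congruence at a time:
  Start: x ≡ 0 (mod 19).
  Combine with x ≡ 5 (mod 9); new modulus lcm = 171.
    Write x = 0 + 19·t and substitute into x ≡ 5 (mod 9): 19·t ≡ 5 − 0 = 5 (mod 9).
    Reduce coefficients mod 9: 1·t ≡ 5 (mod 9).
    So t ≡ 5 (mod 9).
    Then x = 0 + 19·5 = 95, valid modulo lcm(19, 9) = 171: x ≡ 95 (mod 171).
  Combine with x ≡ 7 (mod 8); new modulus lcm = 1368.
    Write x = 95 + 171·t and substitute into x ≡ 7 (mod 8): 171·t ≡ 7 − 95 = -88 (mod 8).
    Reduce coefficients mod 8: 3·t ≡ 0 (mod 8).
    The inverse of 3 mod 8 is 3 (since 3·3 = 9 = 1·8 + 1), so t ≡ 3·0 = 0 ≡ 0 (mod 8).
    Then x = 95 + 171·0 = 95, valid modulo lcm(171, 8) = 1368: x ≡ 95 (mod 1368).
  Combine with x ≡ 0 (mod 17); new modulus lcm = 23256.
    Write x = 95 + 1368·t and substitute into x ≡ 0 (mod 17): 1368·t ≡ 0 − 95 = -95 (mod 17).
    Reduce coefficients mod 17: 8·t ≡ 7 (mod 17).
    The inverse of 8 mod 17 is 15 (since 8·15 = 120 = 7·17 + 1), so t ≡ 15·7 = 105 ≡ 3 (mod 17).
    Then x = 95 + 1368·3 = 4199, valid modulo lcm(1368, 17) = 23256: x ≡ 4199 (mod 23256).
Verify against each original: 4199 mod 19 = 0, 4199 mod 9 = 5, 4199 mod 8 = 7, 4199 mod 17 = 0.

x ≡ 4199 (mod 23256).


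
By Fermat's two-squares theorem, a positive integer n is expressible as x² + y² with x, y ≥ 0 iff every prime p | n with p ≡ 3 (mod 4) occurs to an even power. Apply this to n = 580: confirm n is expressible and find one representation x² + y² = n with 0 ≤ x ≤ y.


Step 1: Factor n = 580 = 2^2 · 5 · 29.
Step 2: Check the mod-4 condition on each prime factor: 2 = 2 (special); 5 ≡ 1 (mod 4), exponent 1; 29 ≡ 1 (mod 4), exponent 1.
All primes ≡ 3 (mod 4) appear to even exponent (or don't appear), so by the two-squares theorem n IS expressible as a sum of two squares.
Step 3: Build a representation. Group n = k² · m with k = 2 and m = 5 · 29 = 145 (a product of primes ≡ 1 (mod 4)); a representation of m scales to one of n via (k·x)² + (k·y)² = k²(x² + y²). Each prime p ≡ 1 (mod 4) is itself a sum of two squares; find a² by testing p − a² for a perfect square:
  5: 5 − 1² = 4 = 2² ⇒ 5 = 1² + 2².
  29: 29 − 1² = 28, 29 − 2² = 25 = 5² ⇒ 29 = 2² + 5².
  Combine using the Brahmagupta–Fibonacci identity (a² + b²)(c² + d²) = (ac − bd)² + (ad + bc)² = (ac + bd)² + (ad − bc)²:
  5 · 29 = 145: from (1² + 2²)(2² + 5²), take (1·2 − 2·5, 1·5 + 2·2) = (2 − 10, 5 + 4) = (-8, 9); dropping signs (only squares matter) gives (8, 9); check 8² + 9² = 64 + 81 = 145 ✓.
  Scale by k = 2: (2·8, 2·9) = (16, 18).
Step 4: Order so x ≤ y and verify: 16² + 18² = 256 + 324 = 580 = n. ✓

n = 580 = 16² + 18² (one valid representation with x ≤ y).


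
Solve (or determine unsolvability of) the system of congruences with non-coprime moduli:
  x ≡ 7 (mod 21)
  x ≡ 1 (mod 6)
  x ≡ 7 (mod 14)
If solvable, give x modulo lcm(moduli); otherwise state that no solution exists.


Moduli 21, 6, 14 are not pairwise coprime, so CRT works modulo lcm(m_i) when all pairwise compatibility conditions hold.
Pairwise compatibility: gcd(m_i, m_j) must divide a_i - a_j for every pair.
Merge one congruence at a time:
  Start: x ≡ 7 (mod 21).
  Combine with x ≡ 1 (mod 6): gcd(21, 6) = 3; 1 - 7 = -6, which IS divisible by 3, so compatible.
    Write x = 7 + 21·t and substitute into x ≡ 1 (mod 6): 21·t ≡ 1 − 7 = -6 (mod 6).
    Divide the congruence (and modulus) by g = 3: 7·t ≡ -2 (mod 2).
    Reduce coefficients mod 2: 1·t ≡ 0 (mod 2).
    So t ≡ 0 (mod 2).
    Then x = 7 + 21·0 = 7, valid modulo lcm(21, 6) = 42: x ≡ 7 (mod 42).
  Combine with x ≡ 7 (mod 14): gcd(42, 14) = 14; 7 - 7 = 0, which IS divisible by 14, so compatible.
    Write x = 7 + 42·t and substitute into x ≡ 7 (mod 14): 42·t ≡ 7 − 7 = 0 (mod 14).
    Divide the congruence (and modulus) by g = 14: 3·t ≡ 0 (mod 1).
    Modulo 1 every t works; take t = 0.
    Then x = 7 + 42·0 = 7, valid modulo lcm(42, 14) = 42: x ≡ 7 (mod 42).
Verify: 7 mod 21 = 7, 7 mod 6 = 1, 7 mod 14 = 7.

x ≡ 7 (mod 42).


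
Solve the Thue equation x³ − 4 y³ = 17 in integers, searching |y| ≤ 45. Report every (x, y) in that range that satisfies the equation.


The equation is x³ - 4y³ = 17. For fixed y, x³ = 4·y³ + 17, so a solution requires the RHS to be a perfect cube.
Strategy: iterate y from -45 to 45, compute RHS = 4·y³ + 17, and check whether it is a (positive or negative) perfect cube.
Check small values of y:
  y = 0: RHS = 17 is not a perfect cube.
  y = 1: RHS = 21 is not a perfect cube.
  y = -1: RHS = 13 is not a perfect cube.
  y = 2: RHS = 49 is not a perfect cube.
  y = -2: RHS = -15 is not a perfect cube.
  y = 3: RHS = 125 = (5)³ ⇒ x = 5 works.
  y = -3: RHS = -91 is not a perfect cube.
Continuing the search up to |y| = 45 finds no further solutions beyond those listed.
Collected solutions: (5, 3).

Solutions (with |y| ≤ 45): (5, 3).


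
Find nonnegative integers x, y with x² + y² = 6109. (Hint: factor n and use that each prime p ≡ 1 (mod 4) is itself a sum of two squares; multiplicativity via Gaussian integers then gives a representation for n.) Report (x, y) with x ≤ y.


Step 1: Factor n = 6109 = 41 · 149.
Step 2: Check the mod-4 condition on each prime factor: 41 ≡ 1 (mod 4), exponent 1; 149 ≡ 1 (mod 4), exponent 1.
All primes ≡ 3 (mod 4) appear to even exponent (or don't appear), so by the two-squares theorem n IS expressible as a sum of two squares.
Step 3: Build a representation. Here n = 41 · 149 is a product of primes ≡ 1 (mod 4). Each prime p ≡ 1 (mod 4) is itself a sum of two squares; find a² by testing p − a² for a perfect square:
  41: 41 − 1² = 40, 41 − 2² = 37, 41 − 3² = 32, 41 − 4² = 25 = 5² ⇒ 41 = 4² + 5².
  149: 149 − 1² = 148, 149 − 2² = 145, 149 − 3² = 140, 149 − 4² = 133, 149 − 5² = 124, 149 − 6² = 113, 149 − 7² = 100 = 10² ⇒ 149 = 7² + 10².
  Combine using the Brahmagupta–Fibonacci identity (a² + b²)(c² + d²) = (ac − bd)² + (ad + bc)² = (ac + bd)² + (ad − bc)²:
  41 · 149 = 6109: from (4² + 5²)(7² + 10²), take (4·7 − 5·10, 4·10 + 5·7) = (28 − 50, 40 + 35) = (-22, 75); dropping signs (only squares matter) gives (22, 75); check 22² + 75² = 484 + 5625 = 6109 ✓.
Step 4: Order so x ≤ y and verify: 22² + 75² = 484 + 5625 = 6109 = n. ✓

n = 6109 = 22² + 75² (one valid representation with x ≤ y).


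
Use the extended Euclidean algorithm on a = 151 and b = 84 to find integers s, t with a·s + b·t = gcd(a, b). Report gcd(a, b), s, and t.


Euclidean algorithm on (151, 84) — divide until remainder is 0:
  151 = 1 · 84 + 67
  84 = 1 · 67 + 17
  67 = 3 · 17 + 16
  17 = 1 · 16 + 1
  16 = 16 · 1 + 0
gcd(151, 84) = 1.
Track Bezout coefficients alongside the remainders: start with r₀ = 151 = a·1 + b·0 (s = 1, t = 0) and r₁ = 84 = a·0 + b·1 (s = 0, t = 1); each new remainder r_{k+1} = r_{k-1} − q_k·r_k inherits s_{k+1} = s_{k-1} − q_k·s_k, t_{k+1} = t_{k-1} − q_k·t_k, so r_k = a·s_k + b·t_k at every step:
  q = 1: r = 67, s = 1 − 1·0 = 1, t = 0 − 1·1 = -1  (check: 151·1 + 84·(-1) = 67)
  q = 1: r = 17, s = 0 − 1·1 = -1, t = 1 − 1·(-1) = 2  (check: 151·(-1) + 84·2 = 17)
  q = 3: r = 16, s = 1 − 3·(-1) = 4, t = -1 − 3·2 = -7  (check: 151·4 + 84·(-7) = 16)
  q = 1: r = 1, s = -1 − 1·4 = -5, t = 2 − 1·(-7) = 9  (check: 151·(-5) + 84·9 = 1)
The row with r = 1 (the gcd) gives the Bezout coefficients s = -5, t = 9.
Result: 151 · (-5) + 84 · (9) = 1.

gcd(151, 84) = 1; s = -5, t = 9 (check: 151·(-5) + 84·9 = 1).


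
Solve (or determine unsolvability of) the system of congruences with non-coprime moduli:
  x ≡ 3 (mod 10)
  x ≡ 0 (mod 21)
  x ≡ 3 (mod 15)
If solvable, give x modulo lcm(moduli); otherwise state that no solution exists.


Moduli 10, 21, 15 are not pairwise coprime, so CRT works modulo lcm(m_i) when all pairwise compatibility conditions hold.
Pairwise compatibility: gcd(m_i, m_j) must divide a_i - a_j for every pair.
Merge one congruence at a time:
  Start: x ≡ 3 (mod 10).
  Combine with x ≡ 0 (mod 21): gcd(10, 21) = 1; 0 - 3 = -3, which IS divisible by 1, so compatible.
    Write x = 3 + 10·t and substitute into x ≡ 0 (mod 21): 10·t ≡ 0 − 3 = -3 (mod 21).
    Reduce coefficients mod 21: 10·t ≡ 18 (mod 21).
    The inverse of 10 mod 21 is 19 (since 10·19 = 190 = 9·21 + 1), so t ≡ 19·18 = 342 ≡ 6 (mod 21).
    Then x = 3 + 10·6 = 63, valid modulo lcm(10, 21) = 210: x ≡ 63 (mod 210).
  Combine with x ≡ 3 (mod 15): gcd(210, 15) = 15; 3 - 63 = -60, which IS divisible by 15, so compatible.
    Write x = 63 + 210·t and substitute into x ≡ 3 (mod 15): 210·t ≡ 3 − 63 = -60 (mod 15).
    Divide the congruence (and modulus) by g = 15: 14·t ≡ -4 (mod 1).
    Modulo 1 every t works; take t = 0.
    Then x = 63 + 210·0 = 63, valid modulo lcm(210, 15) = 210: x ≡ 63 (mod 210).
Verify: 63 mod 10 = 3, 63 mod 21 = 0, 63 mod 15 = 3.

x ≡ 63 (mod 210).


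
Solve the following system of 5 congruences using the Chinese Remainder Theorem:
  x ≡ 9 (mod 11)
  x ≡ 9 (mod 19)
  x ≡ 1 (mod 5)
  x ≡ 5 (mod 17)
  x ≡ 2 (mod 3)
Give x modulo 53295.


Product of moduli M = 11 · 19 · 5 · 17 · 3 = 53295.
Merge one congruence at a time:
  Start: x ≡ 9 (mod 11).
  Combine with x ≡ 9 (mod 19); new modulus lcm = 209.
    Write x = 9 + 11·t and substitute into x ≡ 9 (mod 19): 11·t ≡ 9 − 9 = 0 (mod 19).
    The inverse of 11 mod 19 is 7 (since 11·7 = 77 = 4·19 + 1), so t ≡ 7·0 = 0 ≡ 0 (mod 19).
    Then x = 9 + 11·0 = 9, valid modulo lcm(11, 19) = 209: x ≡ 9 (mod 209).
  Combine with x ≡ 1 (mod 5); new modulus lcm = 1045.
    Write x = 9 + 209·t and substitute into x ≡ 1 (mod 5): 209·t ≡ 1 − 9 = -8 (mod 5).
    Reduce coefficients mod 5: 4·t ≡ 2 (mod 5).
    The inverse of 4 mod 5 is 4 (since 4·4 = 16 = 3·5 + 1), so t ≡ 4·2 = 8 ≡ 3 (mod 5).
    Then x = 9 + 209·3 = 636, valid modulo lcm(209, 5) = 1045: x ≡ 636 (mod 1045).
  Combine with x ≡ 5 (mod 17); new modulus lcm = 17765.
    Write x = 636 + 1045·t and substitute into x ≡ 5 (mod 17): 1045·t ≡ 5 − 636 = -631 (mod 17).
    Reduce coefficients mod 17: 8·t ≡ 15 (mod 17).
    The inverse of 8 mod 17 is 15 (since 8·15 = 120 = 7·17 + 1), so t ≡ 15·15 = 225 ≡ 4 (mod 17).
    Then x = 636 + 1045·4 = 4816, valid modulo lcm(1045, 17) = 17765: x ≡ 4816 (mod 17765).
  Combine with x ≡ 2 (mod 3); new modulus lcm = 53295.
    Write x = 4816 + 17765·t and substitute into x ≡ 2 (mod 3): 17765·t ≡ 2 − 4816 = -4814 (mod 3).
    Reduce coefficients mod 3: 2·t ≡ 1 (mod 3).
    The inverse of 2 mod 3 is 2 (since 2·2 = 4 = 1·3 + 1), so t ≡ 2·1 = 2 ≡ 2 (mod 3).
    Then x = 4816 + 17765·2 = 40346, valid modulo lcm(17765, 3) = 53295: x ≡ 40346 (mod 53295).
Verify against each original: 40346 mod 11 = 9, 40346 mod 19 = 9, 40346 mod 5 = 1, 40346 mod 17 = 5, 40346 mod 3 = 2.

x ≡ 40346 (mod 53295).


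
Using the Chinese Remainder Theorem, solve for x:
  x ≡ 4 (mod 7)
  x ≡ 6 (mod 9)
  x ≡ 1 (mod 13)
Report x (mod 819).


Moduli 7, 9, 13 are pairwise coprime; by CRT there is a unique solution modulo M = 7 · 9 · 13 = 819.
Solve pairwise, accumulating the modulus:
  Start with x ≡ 4 (mod 7).
  Combine with x ≡ 6 (mod 9): since gcd(7, 9) = 1, we get a unique residue mod 63.
    Write x = 4 + 7·t and substitute into x ≡ 6 (mod 9): 7·t ≡ 6 − 4 = 2 (mod 9).
    The inverse of 7 mod 9 is 4 (since 7·4 = 28 = 3·9 + 1), so t ≡ 4·2 = 8 ≡ 8 (mod 9).
    Then x = 4 + 7·8 = 60, valid modulo lcm(7, 9) = 63: x ≡ 60 (mod 63).
  Combine with x ≡ 1 (mod 13): since gcd(63, 13) = 1, we get a unique residue mod 819.
    Write x = 60 + 63·t and substitute into x ≡ 1 (mod 13): 63·t ≡ 1 − 60 = -59 (mod 13).
    Reduce coefficients mod 13: 11·t ≡ 6 (mod 13).
    The inverse of 11 mod 13 is 6 (since 11·6 = 66 = 5·13 + 1), so t ≡ 6·6 = 36 ≡ 10 (mod 13).
    Then x = 60 + 63·10 = 690, valid modulo lcm(63, 13) = 819: x ≡ 690 (mod 819).
Verify: 690 mod 7 = 4 ✓, 690 mod 9 = 6 ✓, 690 mod 13 = 1 ✓.

x ≡ 690 (mod 819).


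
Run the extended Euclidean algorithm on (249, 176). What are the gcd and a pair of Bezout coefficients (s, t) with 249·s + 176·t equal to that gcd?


Euclidean algorithm on (249, 176) — divide until remainder is 0:
  249 = 1 · 176 + 73
  176 = 2 · 73 + 30
  73 = 2 · 30 + 13
  30 = 2 · 13 + 4
  13 = 3 · 4 + 1
  4 = 4 · 1 + 0
gcd(249, 176) = 1.
Track Bezout coefficients alongside the remainders: start with r₀ = 249 = a·1 + b·0 (s = 1, t = 0) and r₁ = 176 = a·0 + b·1 (s = 0, t = 1); each new remainder r_{k+1} = r_{k-1} − q_k·r_k inherits s_{k+1} = s_{k-1} − q_k·s_k, t_{k+1} = t_{k-1} − q_k·t_k, so r_k = a·s_k + b·t_k at every step:
  q = 1: r = 73, s = 1 − 1·0 = 1, t = 0 − 1·1 = -1  (check: 249·1 + 176·(-1) = 73)
  q = 2: r = 30, s = 0 − 2·1 = -2, t = 1 − 2·(-1) = 3  (check: 249·(-2) + 176·3 = 30)
  q = 2: r = 13, s = 1 − 2·(-2) = 5, t = -1 − 2·3 = -7  (check: 249·5 + 176·(-7) = 13)
  q = 2: r = 4, s = -2 − 2·5 = -12, t = 3 − 2·(-7) = 17  (check: 249·(-12) + 176·17 = 4)
  q = 3: r = 1, s = 5 − 3·(-12) = 41, t = -7 − 3·17 = -58  (check: 249·41 + 176·(-58) = 1)
The row with r = 1 (the gcd) gives the Bezout coefficients s = 41, t = -58.
Result: 249 · (41) + 176 · (-58) = 1.

gcd(249, 176) = 1; s = 41, t = -58 (check: 249·41 + 176·(-58) = 1).


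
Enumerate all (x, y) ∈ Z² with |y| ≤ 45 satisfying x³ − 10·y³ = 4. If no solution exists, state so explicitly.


The equation is x³ - 10y³ = 4. For fixed y, x³ = 10·y³ + 4, so a solution requires the RHS to be a perfect cube.
Strategy: iterate y from -45 to 45, compute RHS = 10·y³ + 4, and check whether it is a (positive or negative) perfect cube.
Check small values of y:
  y = 0: RHS = 4 is not a perfect cube.
  y = 1: RHS = 14 is not a perfect cube.
  y = -1: RHS = -6 is not a perfect cube.
  y = 2: RHS = 84 is not a perfect cube.
  y = -2: RHS = -76 is not a perfect cube.
  y = 3: RHS = 274 is not a perfect cube.
  y = -3: RHS = -266 is not a perfect cube.
Continuing the search up to |y| = 45 finds no solutions either.
No (x, y) in the scanned range satisfies the equation.

No integer solutions with |y| ≤ 45.


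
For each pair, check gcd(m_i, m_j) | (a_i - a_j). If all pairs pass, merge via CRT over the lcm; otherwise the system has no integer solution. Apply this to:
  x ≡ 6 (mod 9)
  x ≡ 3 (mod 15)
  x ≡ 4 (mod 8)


Moduli 9, 15, 8 are not pairwise coprime, so CRT works modulo lcm(m_i) when all pairwise compatibility conditions hold.
Pairwise compatibility: gcd(m_i, m_j) must divide a_i - a_j for every pair.
Merge one congruence at a time:
  Start: x ≡ 6 (mod 9).
  Combine with x ≡ 3 (mod 15): gcd(9, 15) = 3; 3 - 6 = -3, which IS divisible by 3, so compatible.
    Write x = 6 + 9·t and substitute into x ≡ 3 (mod 15): 9·t ≡ 3 − 6 = -3 (mod 15).
    Divide the congruence (and modulus) by g = 3: 3·t ≡ -1 (mod 5).
    Reduce coefficients mod 5: 3·t ≡ 4 (mod 5).
    The inverse of 3 mod 5 is 2 (since 3·2 = 6 = 1·5 + 1), so t ≡ 2·4 = 8 ≡ 3 (mod 5).
    Then x = 6 + 9·3 = 33, valid modulo lcm(9, 15) = 45: x ≡ 33 (mod 45).
  Combine with x ≡ 4 (mod 8): gcd(45, 8) = 1; 4 - 33 = -29, which IS divisible by 1, so compatible.
    Write x = 33 + 45·t and substitute into x ≡ 4 (mod 8): 45·t ≡ 4 − 33 = -29 (mod 8).
    Reduce coefficients mod 8: 5·t ≡ 3 (mod 8).
    The inverse of 5 mod 8 is 5 (since 5·5 = 25 = 3·8 + 1), so t ≡ 5·3 = 15 ≡ 7 (mod 8).
    Then x = 33 + 45·7 = 348, valid modulo lcm(45, 8) = 360: x ≡ 348 (mod 360).
Verify: 348 mod 9 = 6, 348 mod 15 = 3, 348 mod 8 = 4.

x ≡ 348 (mod 360).


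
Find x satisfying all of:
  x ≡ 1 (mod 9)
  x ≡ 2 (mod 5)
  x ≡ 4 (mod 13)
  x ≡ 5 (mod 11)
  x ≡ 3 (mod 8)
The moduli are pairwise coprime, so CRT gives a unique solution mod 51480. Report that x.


Product of moduli M = 9 · 5 · 13 · 11 · 8 = 51480.
Merge one congruence at a time:
  Start: x ≡ 1 (mod 9).
  Combine with x ≡ 2 (mod 5); new modulus lcm = 45.
    Write x = 1 + 9·t and substitute into x ≡ 2 (mod 5): 9·t ≡ 2 − 1 = 1 (mod 5).
    Reduce coefficients mod 5: 4·t ≡ 1 (mod 5).
    The inverse of 4 mod 5 is 4 (since 4·4 = 16 = 3·5 + 1), so t ≡ 4·1 = 4 ≡ 4 (mod 5).
    Then x = 1 + 9·4 = 37, valid modulo lcm(9, 5) = 45: x ≡ 37 (mod 45).
  Combine with x ≡ 4 (mod 13); new modulus lcm = 585.
    Write x = 37 + 45·t and substitute into x ≡ 4 (mod 13): 45·t ≡ 4 − 37 = -33 (mod 13).
    Reduce coefficients mod 13: 6·t ≡ 6 (mod 13).
    The inverse of 6 mod 13 is 11 (since 6·11 = 66 = 5·13 + 1), so t ≡ 11·6 = 66 ≡ 1 (mod 13).
    Then x = 37 + 45·1 = 82, valid modulo lcm(45, 13) = 585: x ≡ 82 (mod 585).
  Combine with x ≡ 5 (mod 11); new modulus lcm = 6435.
    Write x = 82 + 585·t and substitute into x ≡ 5 (mod 11): 585·t ≡ 5 − 82 = -77 (mod 11).
    Reduce coefficients mod 11: 2·t ≡ 0 (mod 11).
    The inverse of 2 mod 11 is 6 (since 2·6 = 12 = 1·11 + 1), so t ≡ 6·0 = 0 ≡ 0 (mod 11).
    Then x = 82 + 585·0 = 82, valid modulo lcm(585, 11) = 6435: x ≡ 82 (mod 6435).
  Combine with x ≡ 3 (mod 8); new modulus lcm = 51480.
    Write x = 82 + 6435·t and substitute into x ≡ 3 (mod 8): 6435·t ≡ 3 − 82 = -79 (mod 8).
    Reduce coefficients mod 8: 3·t ≡ 1 (mod 8).
    The inverse of 3 mod 8 is 3 (since 3·3 = 9 = 1·8 + 1), so t ≡ 3·1 = 3 ≡ 3 (mod 8).
    Then x = 82 + 6435·3 = 19387, valid modulo lcm(6435, 8) = 51480: x ≡ 19387 (mod 51480).
Verify against each original: 19387 mod 9 = 1, 19387 mod 5 = 2, 19387 mod 13 = 4, 19387 mod 11 = 5, 19387 mod 8 = 3.

x ≡ 19387 (mod 51480).


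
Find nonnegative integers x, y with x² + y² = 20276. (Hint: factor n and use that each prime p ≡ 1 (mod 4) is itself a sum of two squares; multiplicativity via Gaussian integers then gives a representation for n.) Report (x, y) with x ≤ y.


Step 1: Factor n = 20276 = 2^2 · 37 · 137.
Step 2: Check the mod-4 condition on each prime factor: 2 = 2 (special); 37 ≡ 1 (mod 4), exponent 1; 137 ≡ 1 (mod 4), exponent 1.
All primes ≡ 3 (mod 4) appear to even exponent (or don't appear), so by the two-squares theorem n IS expressible as a sum of two squares.
Step 3: Build a representation. Group n = k² · m with k = 2 and m = 37 · 137 = 5069 (a product of primes ≡ 1 (mod 4)); a representation of m scales to one of n via (k·x)² + (k·y)² = k²(x² + y²). Each prime p ≡ 1 (mod 4) is itself a sum of two squares; find a² by testing p − a² for a perfect square:
  37: 37 − 1² = 36 = 6² ⇒ 37 = 1² + 6².
  137: 137 − 1² = 136, 137 − 2² = 133, 137 − 3² = 128, 137 − 4² = 121 = 11² ⇒ 137 = 4² + 11².
  Combine using the Brahmagupta–Fibonacci identity (a² + b²)(c² + d²) = (ac − bd)² + (ad + bc)² = (ac + bd)² + (ad − bc)²:
  37 · 137 = 5069: from (1² + 6²)(4² + 11²), take (1·4 − 6·11, 1·11 + 6·4) = (4 − 66, 11 + 24) = (-62, 35); dropping signs (only squares matter) gives (62, 35); check 62² + 35² = 3844 + 1225 = 5069 ✓.
  Scale by k = 2: (2·62, 2·35) = (124, 70).
Step 4: Order so x ≤ y and verify: 70² + 124² = 4900 + 15376 = 20276 = n. ✓

n = 20276 = 70² + 124² (one valid representation with x ≤ y).


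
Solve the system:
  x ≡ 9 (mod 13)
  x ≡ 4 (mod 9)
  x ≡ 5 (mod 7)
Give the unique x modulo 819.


Moduli 13, 9, 7 are pairwise coprime; by CRT there is a unique solution modulo M = 13 · 9 · 7 = 819.
Solve pairwise, accumulating the modulus:
  Start with x ≡ 9 (mod 13).
  Combine with x ≡ 4 (mod 9): since gcd(13, 9) = 1, we get a unique residue mod 117.
    Write x = 9 + 13·t and substitute into x ≡ 4 (mod 9): 13·t ≡ 4 − 9 = -5 (mod 9).
    Reduce coefficients mod 9: 4·t ≡ 4 (mod 9).
    The inverse of 4 mod 9 is 7 (since 4·7 = 28 = 3·9 + 1), so t ≡ 7·4 = 28 ≡ 1 (mod 9).
    Then x = 9 + 13·1 = 22, valid modulo lcm(13, 9) = 117: x ≡ 22 (mod 117).
  Combine with x ≡ 5 (mod 7): since gcd(117, 7) = 1, we get a unique residue mod 819.
    Write x = 22 + 117·t and substitute into x ≡ 5 (mod 7): 117·t ≡ 5 − 22 = -17 (mod 7).
    Reduce coefficients mod 7: 5·t ≡ 4 (mod 7).
    The inverse of 5 mod 7 is 3 (since 5·3 = 15 = 2·7 + 1), so t ≡ 3·4 = 12 ≡ 5 (mod 7).
    Then x = 22 + 117·5 = 607, valid modulo lcm(117, 7) = 819: x ≡ 607 (mod 819).
Verify: 607 mod 13 = 9 ✓, 607 mod 9 = 4 ✓, 607 mod 7 = 5 ✓.

x ≡ 607 (mod 819).


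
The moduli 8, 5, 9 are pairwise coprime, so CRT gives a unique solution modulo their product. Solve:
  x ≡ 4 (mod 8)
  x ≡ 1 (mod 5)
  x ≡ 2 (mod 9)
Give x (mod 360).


Moduli 8, 5, 9 are pairwise coprime; by CRT there is a unique solution modulo M = 8 · 5 · 9 = 360.
Solve pairwise, accumulating the modulus:
  Start with x ≡ 4 (mod 8).
  Combine with x ≡ 1 (mod 5): since gcd(8, 5) = 1, we get a unique residue mod 40.
    Write x = 4 + 8·t and substitute into x ≡ 1 (mod 5): 8·t ≡ 1 − 4 = -3 (mod 5).
    Reduce coefficients mod 5: 3·t ≡ 2 (mod 5).
    The inverse of 3 mod 5 is 2 (since 3·2 = 6 = 1·5 + 1), so t ≡ 2·2 = 4 ≡ 4 (mod 5).
    Then x = 4 + 8·4 = 36, valid modulo lcm(8, 5) = 40: x ≡ 36 (mod 40).
  Combine with x ≡ 2 (mod 9): since gcd(40, 9) = 1, we get a unique residue mod 360.
    Write x = 36 + 40·t and substitute into x ≡ 2 (mod 9): 40·t ≡ 2 − 36 = -34 (mod 9).
    Reduce coefficients mod 9: 4·t ≡ 2 (mod 9).
    The inverse of 4 mod 9 is 7 (since 4·7 = 28 = 3·9 + 1), so t ≡ 7·2 = 14 ≡ 5 (mod 9).
    Then x = 36 + 40·5 = 236, valid modulo lcm(40, 9) = 360: x ≡ 236 (mod 360).
Verify: 236 mod 8 = 4 ✓, 236 mod 5 = 1 ✓, 236 mod 9 = 2 ✓.

x ≡ 236 (mod 360).


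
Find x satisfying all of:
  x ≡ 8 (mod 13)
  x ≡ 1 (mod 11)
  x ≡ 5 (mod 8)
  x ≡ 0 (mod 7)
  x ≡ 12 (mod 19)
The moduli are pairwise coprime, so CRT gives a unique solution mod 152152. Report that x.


Product of moduli M = 13 · 11 · 8 · 7 · 19 = 152152.
Merge one congruence at a time:
  Start: x ≡ 8 (mod 13).
  Combine with x ≡ 1 (mod 11); new modulus lcm = 143.
    Write x = 8 + 13·t and substitute into x ≡ 1 (mod 11): 13·t ≡ 1 − 8 = -7 (mod 11).
    Reduce coefficients mod 11: 2·t ≡ 4 (mod 11).
    The inverse of 2 mod 11 is 6 (since 2·6 = 12 = 1·11 + 1), so t ≡ 6·4 = 24 ≡ 2 (mod 11).
    Then x = 8 + 13·2 = 34, valid modulo lcm(13, 11) = 143: x ≡ 34 (mod 143).
  Combine with x ≡ 5 (mod 8); new modulus lcm = 1144.
    Write x = 34 + 143·t and substitute into x ≡ 5 (mod 8): 143·t ≡ 5 − 34 = -29 (mod 8).
    Reduce coefficients mod 8: 7·t ≡ 3 (mod 8).
    The inverse of 7 mod 8 is 7 (since 7·7 = 49 = 6·8 + 1), so t ≡ 7·3 = 21 ≡ 5 (mod 8).
    Then x = 34 + 143·5 = 749, valid modulo lcm(143, 8) = 1144: x ≡ 749 (mod 1144).
  Combine with x ≡ 0 (mod 7); new modulus lcm = 8008.
    Write x = 749 + 1144·t and substitute into x ≡ 0 (mod 7): 1144·t ≡ 0 − 749 = -749 (mod 7).
    Reduce coefficients mod 7: 3·t ≡ 0 (mod 7).
    The inverse of 3 mod 7 is 5 (since 3·5 = 15 = 2·7 + 1), so t ≡ 5·0 = 0 ≡ 0 (mod 7).
    Then x = 749 + 1144·0 = 749, valid modulo lcm(1144, 7) = 8008: x ≡ 749 (mod 8008).
  Combine with x ≡ 12 (mod 19); new modulus lcm = 152152.
    Write x = 749 + 8008·t and substitute into x ≡ 12 (mod 19): 8008·t ≡ 12 − 749 = -737 (mod 19).
    Reduce coefficients mod 19: 9·t ≡ 4 (mod 19).
    The inverse of 9 mod 19 is 17 (since 9·17 = 153 = 8·19 + 1), so t ≡ 17·4 = 68 ≡ 11 (mod 19).
    Then x = 749 + 8008·11 = 88837, valid modulo lcm(8008, 19) = 152152: x ≡ 88837 (mod 152152).
Verify against each original: 88837 mod 13 = 8, 88837 mod 11 = 1, 88837 mod 8 = 5, 88837 mod 7 = 0, 88837 mod 19 = 12.

x ≡ 88837 (mod 152152).


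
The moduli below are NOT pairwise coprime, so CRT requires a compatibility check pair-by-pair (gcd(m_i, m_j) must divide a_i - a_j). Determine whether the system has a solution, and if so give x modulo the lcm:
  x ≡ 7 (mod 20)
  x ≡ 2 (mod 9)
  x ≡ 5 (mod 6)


Moduli 20, 9, 6 are not pairwise coprime, so CRT works modulo lcm(m_i) when all pairwise compatibility conditions hold.
Pairwise compatibility: gcd(m_i, m_j) must divide a_i - a_j for every pair.
Merge one congruence at a time:
  Start: x ≡ 7 (mod 20).
  Combine with x ≡ 2 (mod 9): gcd(20, 9) = 1; 2 - 7 = -5, which IS divisible by 1, so compatible.
    Write x = 7 + 20·t and substitute into x ≡ 2 (mod 9): 20·t ≡ 2 − 7 = -5 (mod 9).
    Reduce coefficients mod 9: 2·t ≡ 4 (mod 9).
    The inverse of 2 mod 9 is 5 (since 2·5 = 10 = 1·9 + 1), so t ≡ 5·4 = 20 ≡ 2 (mod 9).
    Then x = 7 + 20·2 = 47, valid modulo lcm(20, 9) = 180: x ≡ 47 (mod 180).
  Combine with x ≡ 5 (mod 6): gcd(180, 6) = 6; 5 - 47 = -42, which IS divisible by 6, so compatible.
    Write x = 47 + 180·t and substitute into x ≡ 5 (mod 6): 180·t ≡ 5 − 47 = -42 (mod 6).
    Divide the congruence (and modulus) by g = 6: 30·t ≡ -7 (mod 1).
    Modulo 1 every t works; take t = 0.
    Then x = 47 + 180·0 = 47, valid modulo lcm(180, 6) = 180: x ≡ 47 (mod 180).
Verify: 47 mod 20 = 7, 47 mod 9 = 2, 47 mod 6 = 5.

x ≡ 47 (mod 180).


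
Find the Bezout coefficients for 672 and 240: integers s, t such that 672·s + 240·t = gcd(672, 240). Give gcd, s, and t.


Euclidean algorithm on (672, 240) — divide until remainder is 0:
  672 = 2 · 240 + 192
  240 = 1 · 192 + 48
  192 = 4 · 48 + 0
gcd(672, 240) = 48.
Track Bezout coefficients alongside the remainders: start with r₀ = 672 = a·1 + b·0 (s = 1, t = 0) and r₁ = 240 = a·0 + b·1 (s = 0, t = 1); each new remainder r_{k+1} = r_{k-1} − q_k·r_k inherits s_{k+1} = s_{k-1} − q_k·s_k, t_{k+1} = t_{k-1} − q_k·t_k, so r_k = a·s_k + b·t_k at every step:
  q = 2: r = 192, s = 1 − 2·0 = 1, t = 0 − 2·1 = -2  (check: 672·1 + 240·(-2) = 192)
  q = 1: r = 48, s = 0 − 1·1 = -1, t = 1 − 1·(-2) = 3  (check: 672·(-1) + 240·3 = 48)
The row with r = 48 (the gcd) gives the Bezout coefficients s = -1, t = 3.
Result: 672 · (-1) + 240 · (3) = 48.

gcd(672, 240) = 48; s = -1, t = 3 (check: 672·(-1) + 240·3 = 48).


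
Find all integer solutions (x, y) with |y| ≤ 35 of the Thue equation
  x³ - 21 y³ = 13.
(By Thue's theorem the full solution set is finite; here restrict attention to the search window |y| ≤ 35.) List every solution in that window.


The equation is x³ - 21y³ = 13. For fixed y, x³ = 21·y³ + 13, so a solution requires the RHS to be a perfect cube.
Strategy: iterate y from -35 to 35, compute RHS = 21·y³ + 13, and check whether it is a (positive or negative) perfect cube.
Check small values of y:
  y = 0: RHS = 13 is not a perfect cube.
  y = 1: RHS = 34 is not a perfect cube.
  y = -1: RHS = -8 = (-2)³ ⇒ x = -2 works.
  y = 2: RHS = 181 is not a perfect cube.
  y = -2: RHS = -155 is not a perfect cube.
  y = 3: RHS = 580 is not a perfect cube.
  y = -3: RHS = -554 is not a perfect cube.
Continuing, at y = -4: RHS = -1331 = (-11)³ ⇒ x = -11 works.
Searching the remaining y in |y| ≤ 35 finds no further solutions.
Collected solutions: (-2, -1), (-11, -4).

Solutions (with |y| ≤ 35): (-2, -1), (-11, -4).


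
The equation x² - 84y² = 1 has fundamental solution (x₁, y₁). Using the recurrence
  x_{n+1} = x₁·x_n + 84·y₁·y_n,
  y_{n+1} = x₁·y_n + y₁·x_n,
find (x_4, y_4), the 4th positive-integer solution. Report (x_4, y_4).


Step 1: Find the fundamental solution (x₁, y₁) of x² - 84y² = 1.
  Expand √84 as a continued fraction. a₀ = ⌊√84⌋ = 9; iterate m_{k+1} = d_k·a_k − m_k, d_{k+1} = (84 − m_{k+1}²)/d_k, a_{k+1} = ⌊(a₀ + m_{k+1})/d_{k+1}⌋ (starting m₀ = 0, d₀ = 1), with convergents p_k = a_k·p_{k-1} + p_{k-2}, q_k = a_k·q_{k-1} + q_{k-2} (p₋₁ = 1, q₋₁ = 0):
  k = 0: a₀ = 9; p₀/q₀ = 9/1; p₀² − 84·q₀² = 81 − 84 = -3.
  k = 1: m = 9, d = 3, a = ⌊(9 + 9)/3⌋ = 6; p/q = (6·9 + 1)/(6·1 + 0) = 55/6; p² − 84·q² = 3025 − 3024 = 1.
  The first convergent with p² − 84·q² = 1 gives the fundamental solution (x₁, y₁) = (55, 6).
Step 2: Apply the recurrence (x_{n+1}, y_{n+1}) = (x₁x_n + 84y₁y_n, x₁y_n + y₁x_n) repeatedly.
  From (x_1, y_1) = (55, 6): x_2 = 55·55 + 84·6·6 = 6049; y_2 = 55·6 + 6·55 = 660.
  From (x_2, y_2) = (6049, 660): x_3 = 55·6049 + 84·6·660 = 665335; y_3 = 55·660 + 6·6049 = 72594.
  From (x_3, y_3) = (665335, 72594): x_4 = 55·665335 + 84·6·72594 = 73180801; y_4 = 55·72594 + 6·665335 = 7984680.
Step 3: Verify x_4² - 84·y_4² = 5355429635001601 - 5355429635001600 = 1 (should be 1). ✓

(x_1, y_1) = (55, 6); (x_4, y_4) = (73180801, 7984680).


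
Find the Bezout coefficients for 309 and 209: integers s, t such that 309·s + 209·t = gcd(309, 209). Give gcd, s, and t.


Euclidean algorithm on (309, 209) — divide until remainder is 0:
  309 = 1 · 209 + 100
  209 = 2 · 100 + 9
  100 = 11 · 9 + 1
  9 = 9 · 1 + 0
gcd(309, 209) = 1.
Track Bezout coefficients alongside the remainders: start with r₀ = 309 = a·1 + b·0 (s = 1, t = 0) and r₁ = 209 = a·0 + b·1 (s = 0, t = 1); each new remainder r_{k+1} = r_{k-1} − q_k·r_k inherits s_{k+1} = s_{k-1} − q_k·s_k, t_{k+1} = t_{k-1} − q_k·t_k, so r_k = a·s_k + b·t_k at every step:
  q = 1: r = 100, s = 1 − 1·0 = 1, t = 0 − 1·1 = -1  (check: 309·1 + 209·(-1) = 100)
  q = 2: r = 9, s = 0 − 2·1 = -2, t = 1 − 2·(-1) = 3  (check: 309·(-2) + 209·3 = 9)
  q = 11: r = 1, s = 1 − 11·(-2) = 23, t = -1 − 11·3 = -34  (check: 309·23 + 209·(-34) = 1)
The row with r = 1 (the gcd) gives the Bezout coefficients s = 23, t = -34.
Result: 309 · (23) + 209 · (-34) = 1.

gcd(309, 209) = 1; s = 23, t = -34 (check: 309·23 + 209·(-34) = 1).
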